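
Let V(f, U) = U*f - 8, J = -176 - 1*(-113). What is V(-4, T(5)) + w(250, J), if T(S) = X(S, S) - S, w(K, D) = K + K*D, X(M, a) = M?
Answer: -15508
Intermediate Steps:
J = -63 (J = -176 + 113 = -63)
w(K, D) = K + D*K
T(S) = 0 (T(S) = S - S = 0)
V(f, U) = -8 + U*f
V(-4, T(5)) + w(250, J) = (-8 + 0*(-4)) + 250*(1 - 63) = (-8 + 0) + 250*(-62) = -8 - 15500 = -15508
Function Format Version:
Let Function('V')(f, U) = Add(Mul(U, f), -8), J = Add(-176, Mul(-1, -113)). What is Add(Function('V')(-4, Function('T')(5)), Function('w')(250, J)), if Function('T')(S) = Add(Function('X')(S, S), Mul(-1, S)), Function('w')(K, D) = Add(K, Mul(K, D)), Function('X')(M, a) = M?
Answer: -15508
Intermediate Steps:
J = -63 (J = Add(-176, 113) = -63)
Function('w')(K, D) = Add(K, Mul(D, K))
Function('T')(S) = 0 (Function('T')(S) = Add(S, Mul(-1, S)) = 0)
Function('V')(f, U) = Add(-8, Mul(U, f))
Add(Function('V')(-4, Function('T')(5)), Function('w')(250, J)) = Add(Add(-8, Mul(0, -4)), Mul(250, Add(1, -63))) = Add(Add(-8, 0), Mul(250, -62)) = Add(-8, -15500) = -15508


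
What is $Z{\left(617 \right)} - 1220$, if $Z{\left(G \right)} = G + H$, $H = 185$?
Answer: $-418$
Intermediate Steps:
$Z{\left(G \right)} = 185 + G$ ($Z{\left(G \right)} = G + 185 = 185 + G$)
$Z{\left(617 \right)} - 1220 = \left(185 + 617\right) - 1220 = 802 - 1220 = -418$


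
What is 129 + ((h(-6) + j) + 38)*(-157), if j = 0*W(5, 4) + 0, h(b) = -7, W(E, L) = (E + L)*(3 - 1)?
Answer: -4738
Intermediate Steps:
W(E, L) = 2*E + 2*L (W(E, L) = (E + L)*2 = 2*E + 2*L)
j = 0 (j = 0*(2*5 + 2*4) + 0 = 0*(10 + 8) + 0 = 0*18 + 0 = 0 + 0 = 0)
129 + ((h(-6) + j) + 38)*(-157) = 129 + ((-7 + 0) + 38)*(-157) = 129 + (-7 + 38)*(-157) = 129 + 31*(-157) = 129 - 4867 = -4738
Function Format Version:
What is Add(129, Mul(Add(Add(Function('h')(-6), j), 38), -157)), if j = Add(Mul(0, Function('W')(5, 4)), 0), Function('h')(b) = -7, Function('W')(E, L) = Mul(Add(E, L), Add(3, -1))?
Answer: -4738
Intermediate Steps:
Function('W')(E, L) = Add(Mul(2, E), Mul(2, L)) (Function('W')(E, L) = Mul(Add(E, L), 2) = Add(Mul(2, E), Mul(2, L)))
j = 0 (j = Add(Mul(0, Add(Mul(2, 5), Mul(2, 4))), 0) = Add(Mul(0, Add(10, 8)), 0) = Add(Mul(0, 18), 0) = Add(0, 0) = 0)
Add(129, Mul(Add(Add(Function('h')(-6), j), 38), -157)) = Add(129, Mul(Add(Add(-7, 0), 38), -157)) = Add(129, Mul(Add(-7, 38), -157)) = Add(129, Mul(31, -157)) = Add(129, -4867) = -4738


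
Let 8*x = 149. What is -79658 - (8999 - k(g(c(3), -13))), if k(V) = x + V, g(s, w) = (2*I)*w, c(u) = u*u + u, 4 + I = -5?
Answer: -707235/8 ≈ -88404.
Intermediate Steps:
x = 149/8 (x = (⅛)*149 = 149/8 ≈ 18.625)
I = -9 (I = -4 - 5 = -9)
c(u) = u + u² (c(u) = u² + u = u + u²)
g(s, w) = -18*w (g(s, w) = (2*(-9))*w = -18*w)
k(V) = 149/8 + V
-79658 - (8999 - k(g(c(3), -13))) = -79658 - (8999 - (149/8 - 18*(-13))) = -79658 - (8999 - (149/8 + 234)) = -79658 - (8999 - 1*2021/8) = -79658 - (8999 - 2021/8) = -79658 - 1*69971/8 = -79658 - 69971/8 = -707235/8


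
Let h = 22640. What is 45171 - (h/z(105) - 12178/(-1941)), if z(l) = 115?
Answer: 2007500011/44643 ≈ 44968.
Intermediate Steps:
45171 - (h/z(105) - 12178/(-1941)) = 45171 - (22640/115 - 12178/(-1941)) = 45171 - (22640*(1/115) - 12178*(-1/1941)) = 45171 - (4528/23 + 12178/1941) = 45171 - 1*9068942/44643 = 45171 - 9068942/44643 = 2007500011/44643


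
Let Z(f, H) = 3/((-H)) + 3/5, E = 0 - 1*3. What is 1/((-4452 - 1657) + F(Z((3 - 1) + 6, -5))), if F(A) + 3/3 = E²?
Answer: -1/6101 ≈ -0.00016391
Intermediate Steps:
E = -3 (E = 0 - 3 = -3)
Z(f, H) = ⅗ - 3/H (Z(f, H) = 3*(-1/H) + 3*(⅕) = -3/H + ⅗ = ⅗ - 3/H)
F(A) = 8 (F(A) = -1 + (-3)² = -1 + 9 = 8)
1/((-4452 - 1657) + F(Z((3 - 1) + 6, -5))) = 1/((-4452 - 1657) + 8) = 1/(-6109 + 8) = 1/(-6101) = -1/6101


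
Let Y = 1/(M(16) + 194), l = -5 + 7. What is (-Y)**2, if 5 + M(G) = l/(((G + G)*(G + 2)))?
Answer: 82944/2962951489 ≈ 2.7994e-5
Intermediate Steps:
l = 2
M(G) = -5 + 1/(G*(2 + G)) (M(G) = -5 + 2/(((G + G)*(G + 2))) = -5 + 2/(((2*G)*(2 + G))) = -5 + 2/((2*G*(2 + G))) = -5 + 2*(1/(2*G*(2 + G))) = -5 + 1/(G*(2 + G)))
Y = 288/54433 (Y = 1/((1 - 10*16 - 5*16**2)/(16*(2 + 16)) + 194) = 1/((1/16)*(1 - 160 - 5*256)/18 + 194) = 1/((1/16)*(1/18)*(1 - 160 - 1280) + 194) = 1/((1/16)*(1/18)*(-1439) + 194) = 1/(-1439/288 + 194) = 1/(54433/288) = 288/54433 ≈ 0.0052909)
(-Y)**2 = (-1*288/54433)**2 = (-288/54433)**2 = 82944/2962951489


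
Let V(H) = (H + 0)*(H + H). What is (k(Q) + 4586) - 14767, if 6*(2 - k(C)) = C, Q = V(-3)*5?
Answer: -10194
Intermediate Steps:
V(H) = 2*H**2 (V(H) = H*(2*H) = 2*H**2)
Q = 90 (Q = (2*(-3)**2)*5 = (2*9)*5 = 18*5 = 90)
k(C) = 2 - C/6
(k(Q) + 4586) - 14767 = ((2 - 1/6*90) + 4586) - 14767 = ((2 - 15) + 4586) - 14767 = (-13 + 4586) - 14767 = 4573 - 14767 = -10194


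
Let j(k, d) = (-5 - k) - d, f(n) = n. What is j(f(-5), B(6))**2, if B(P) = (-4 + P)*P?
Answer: 144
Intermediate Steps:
B(P) = P*(-4 + P)
j(k, d) = -5 - d - k
j(f(-5), B(6))**2 = (-5 - 6*(-4 + 6) - 1*(-5))**2 = (-5 - 6*2 + 5)**2 = (-5 - 1*12 + 5)**2 = (-5 - 12 + 5)**2 = (-12)**2 = 144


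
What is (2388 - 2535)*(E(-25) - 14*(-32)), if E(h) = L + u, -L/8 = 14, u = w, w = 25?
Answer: -53067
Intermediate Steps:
u = 25
L = -112 (L = -8*14 = -112)
E(h) = -87 (E(h) = -112 + 25 = -87)
(2388 - 2535)*(E(-25) - 14*(-32)) = (2388 - 2535)*(-87 - 14*(-32)) = -147*(-87 + 448) = -147*361 = -53067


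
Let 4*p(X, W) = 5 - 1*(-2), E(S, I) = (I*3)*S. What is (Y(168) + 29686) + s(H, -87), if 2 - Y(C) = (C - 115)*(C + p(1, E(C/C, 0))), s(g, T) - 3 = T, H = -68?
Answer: 82429/4 ≈ 20607.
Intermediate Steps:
E(S, I) = 3*I*S (E(S, I) = (3*I)*S = 3*I*S)
p(X, W) = 7/4 (p(X, W) = (5 - 1*(-2))/4 = (5 + 2)/4 = (¼)*7 = 7/4)
s(g, T) = 3 + T
Y(C) = 2 - (-115 + C)*(7/4 + C) (Y(C) = 2 - (C - 115)*(C + 7/4) = 2 - (-115 + C)*(7/4 + C))
(Y(168) + 29686) + s(H, -87) = ((813/4 - 1*168² + (453/4)*168) + 29686) + (3 - 87) = ((813/4 - 1*28224 + 19026) + 29686) - 84 = ((813/4 - 28224 + 19026) + 29686) - 84 = (-35979/4 + 29686) - 84 = 82765/4 - 84 = 82429/4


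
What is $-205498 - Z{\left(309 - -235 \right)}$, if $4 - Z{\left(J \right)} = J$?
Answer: $-204958$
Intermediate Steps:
$Z{\left(J \right)} = 4 - J$
$-205498 - Z{\left(309 - -235 \right)} = -205498 - \left(4 - \left(309 - -235\right)\right) = -205498 - \left(4 - \left(309 + 235\right)\right) = -205498 - \left(4 - 544\right) = -205498 - -540 = -205498 + 540 = -204958$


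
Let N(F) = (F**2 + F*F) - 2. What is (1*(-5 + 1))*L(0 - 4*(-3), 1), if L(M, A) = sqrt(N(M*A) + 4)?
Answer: -4*sqrt(290) ≈ -68.118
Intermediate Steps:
N(F) = -2 + 2*F**2 (N(F) = (F**2 + F**2) - 2 = 2*F**2 - 2 = -2 + 2*F**2)
L(M, A) = sqrt(2 + 2*A**2*M**2) (L(M, A) = sqrt((-2 + 2*(M*A)**2) + 4) = sqrt((-2 + 2*(A*M)**2) + 4) = sqrt((-2 + 2*(A**2*M**2)) + 4) = sqrt((-2 + 2*A**2*M**2) + 4) = sqrt(2 + 2*A**2*M**2))
(1*(-5 + 1))*L(0 - 4*(-3), 1) = (1*(-5 + 1))*sqrt(2 + 2*1**2*(0 - 4*(-3))**2) = (1*(-4))*sqrt(2 + 2*1*(0 + 12)**2) = -4*sqrt(2 + 2*1*12**2) = -4*sqrt(2 + 2*1*144) = -4*sqrt(2 + 288) = -4*sqrt(290)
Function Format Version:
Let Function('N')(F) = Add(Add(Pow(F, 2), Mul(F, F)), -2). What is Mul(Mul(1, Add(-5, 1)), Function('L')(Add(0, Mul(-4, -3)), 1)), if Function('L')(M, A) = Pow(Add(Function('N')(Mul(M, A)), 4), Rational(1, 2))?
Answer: Mul(-4, Pow(290, Rational(1, 2))) ≈ -68.118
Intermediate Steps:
Function('N')(F) = Add(-2, Mul(2, Pow(F, 2))) (Function('N')(F) = Add(Add(Pow(F, 2), Pow(F, 2)), -2) = Add(Mul(2, Pow(F, 2)), -2) = Add(-2, Mul(2, Pow(F, 2))))
Function('L')(M, A) = Pow(Add(2, Mul(2, Pow(A, 2), Pow(M, 2))), Rational(1, 2)) (Function('L')(M, A) = Pow(Add(Add(-2, Mul(2, Pow(Mul(M, A), 2))), 4), Rational(1, 2)) = Pow(Add(Add(-2, Mul(2, Pow(Mul(A, M), 2))), 4), Rational(1, 2)) = Pow(Add(Add(-2, Mul(2, Mul(Pow(A, 2), Pow(M, 2)))), 4), Rational(1, 2)) = Pow(Add(Add(-2, Mul(2, Pow(A, 2), Pow(M, 2))), 4), Rational(1, 2)) = Pow(Add(2, Mul(2, Pow(A, 2), Pow(M, 2))), Rational(1, 2)))
Mul(Mul(1, Add(-5, 1)), Function('L')(Add(0, Mul(-4, -3)), 1)) = Mul(Mul(1, Add(-5, 1)), Pow(Add(2, Mul(2, Pow(1, 2), Pow(Add(0, Mul(-4, -3)), 2))), Rational(1, 2))) = Mul(Mul(1, -4), Pow(Add(2, Mul(2, 1, Pow(Add(0, 12), 2))), Rational(1, 2))) = Mul(-4, Pow(Add(2, Mul(2, 1, Pow(12, 2))), Rational(1, 2))) = Mul(-4, Pow(Add(2, Mul(2, 1, 144)), Rational(1, 2))) = Mul(-4, Pow(Add(2, 288), Rational(1, 2))) = Mul(-4, Pow(290, Rational(1, 2)))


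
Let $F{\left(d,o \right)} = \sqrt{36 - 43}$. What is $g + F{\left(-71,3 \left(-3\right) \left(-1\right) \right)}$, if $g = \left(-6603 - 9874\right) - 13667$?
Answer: $-30144 + i \sqrt{7} \approx -30144.0 + 2.6458 i$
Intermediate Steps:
$F{\left(d,o \right)} = i \sqrt{7}$ ($F{\left(d,o \right)} = \sqrt{-7} = i \sqrt{7}$)
$g = -30144$ ($g = -16477 - 13667 = -30144$)
$g + F{\left(-71,3 \left(-3\right) \left(-1\right) \right)} = -30144 + i \sqrt{7}$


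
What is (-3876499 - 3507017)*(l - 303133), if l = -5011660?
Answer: 39241859152188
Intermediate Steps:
(-3876499 - 3507017)*(l - 303133) = (-3876499 - 3507017)*(-5011660 - 303133) = -7383516*(-5314793) = 39241859152188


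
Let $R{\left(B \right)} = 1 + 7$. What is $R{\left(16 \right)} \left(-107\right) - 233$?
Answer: $-1089$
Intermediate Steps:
$R{\left(B \right)} = 8$
$R{\left(16 \right)} \left(-107\right) - 233 = 8 \left(-107\right) - 233 = -856 - 233 = -1089$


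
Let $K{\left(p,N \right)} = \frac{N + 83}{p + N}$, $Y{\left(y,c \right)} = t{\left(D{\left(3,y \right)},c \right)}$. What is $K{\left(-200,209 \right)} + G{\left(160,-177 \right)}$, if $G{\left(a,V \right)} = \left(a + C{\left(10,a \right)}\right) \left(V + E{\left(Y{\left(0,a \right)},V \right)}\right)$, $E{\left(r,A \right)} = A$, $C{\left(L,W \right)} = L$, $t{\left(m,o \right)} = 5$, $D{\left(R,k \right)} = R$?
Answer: $- \frac{541328}{9} \approx -60148.0$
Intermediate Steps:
$Y{\left(y,c \right)} = 5$
$K{\left(p,N \right)} = \frac{83 + N}{N + p}$
$G{\left(a,V \right)} = 2 V \left(10 + a\right)$ ($G{\left(a,V \right)} = \left(a + 10\right) \left(V + V\right) = \left(10 + a\right) 2 V = 2 V \left(10 + a\right)$)
$K{\left(-200,209 \right)} + G{\left(160,-177 \right)} = \frac{83 + 209}{209 - 200} + 2 \left(-177\right) \left(10 + 160\right) = \frac{1}{9} \cdot 292 + 2 \left(-177\right) 170 = \frac{1}{9} \cdot 292 - 60180 = \frac{292}{9} - 60180 = - \frac{541328}{9}$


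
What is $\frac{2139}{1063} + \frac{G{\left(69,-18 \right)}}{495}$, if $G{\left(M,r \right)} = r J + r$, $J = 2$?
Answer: $\frac{111267}{58465} \approx 1.9031$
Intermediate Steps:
$G{\left(M,r \right)} = 3 r$ ($G{\left(M,r \right)} = r 2 + r = 2 r + r = 3 r$)
$\frac{2139}{1063} + \frac{G{\left(69,-18 \right)}}{495} = \frac{2139}{1063} + \frac{3 \left(-18\right)}{495} = 2139 \cdot \frac{1}{1063} - \frac{6}{55} = \frac{2139}{1063} - \frac{6}{55} = \frac{111267}{58465}$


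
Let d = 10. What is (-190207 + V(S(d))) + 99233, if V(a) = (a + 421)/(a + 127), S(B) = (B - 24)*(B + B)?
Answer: -4639721/51 ≈ -90975.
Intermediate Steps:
S(B) = 2*B*(-24 + B) (S(B) = (-24 + B)*(2*B) = 2*B*(-24 + B))
V(a) = (421 + a)/(127 + a)
(-190207 + V(S(d))) + 99233 = (-190207 + (421 + 2*10*(-24 + 10))/(127 + 2*10*(-24 + 10))) + 99233 = (-190207 + (421 + 2*10*(-14))/(127 + 2*10*(-14))) + 99233 = (-190207 + (421 - 280)/(127 - 280)) + 99233 = (-190207 + 141/(-153)) + 99233 = (-190207 - 1/153*141) + 99233 = (-190207 - 47/51) + 99233 = -9700604/51 + 99233 = -4639721/51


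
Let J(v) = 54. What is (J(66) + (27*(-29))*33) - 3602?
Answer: -29387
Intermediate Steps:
(J(66) + (27*(-29))*33) - 3602 = (54 + (27*(-29))*33) - 3602 = (54 - 783*33) - 3602 = (54 - 25839) - 3602 = -25785 - 3602 = -29387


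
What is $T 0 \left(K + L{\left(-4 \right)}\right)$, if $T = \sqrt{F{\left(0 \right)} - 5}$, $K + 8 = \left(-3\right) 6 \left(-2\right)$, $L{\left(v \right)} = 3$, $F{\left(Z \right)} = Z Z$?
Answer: $0$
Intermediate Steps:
$F{\left(Z \right)} = Z^{2}$
$K = 28$ ($K = -8 + \left(-3\right) 6 \left(-2\right) = -8 - -36 = -8 + 36 = 28$)
$T = i \sqrt{5}$ ($T = \sqrt{0^{2} - 5} = \sqrt{0 - 5} = \sqrt{-5} = i \sqrt{5} \approx 2.2361 i$)
$T 0 \left(K + L{\left(-4 \right)}\right) = i \sqrt{5} \cdot 0 \left(28 + 3\right) = 0 \cdot 31 = 0$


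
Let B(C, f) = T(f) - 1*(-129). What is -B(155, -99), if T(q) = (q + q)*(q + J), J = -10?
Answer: -21711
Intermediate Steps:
T(q) = 2*q*(-10 + q) (T(q) = (q + q)*(q - 10) = (2*q)*(-10 + q) = 2*q*(-10 + q))
B(C, f) = 129 + 2*f*(-10 + f) (B(C, f) = 2*f*(-10 + f) - 1*(-129) = 2*f*(-10 + f) + 129 = 129 + 2*f*(-10 + f))
-B(155, -99) = -(129 + 2*(-99)*(-10 - 99)) = -(129 + 2*(-99)*(-109)) = -(129 + 21582) = -1*21711 = -21711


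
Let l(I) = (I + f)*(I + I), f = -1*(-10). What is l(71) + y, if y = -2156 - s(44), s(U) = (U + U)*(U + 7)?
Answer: 4858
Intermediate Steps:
f = 10
s(U) = 2*U*(7 + U) (s(U) = (2*U)*(7 + U) = 2*U*(7 + U))
l(I) = 2*I*(10 + I) (l(I) = (I + 10)*(I + I) = (10 + I)*(2*I) = 2*I*(10 + I))
y = -6644 (y = -2156 - 2*44*(7 + 44) = -2156 - 2*44*51 = -2156 - 1*4488 = -2156 - 4488 = -6644)
l(71) + y = 2*71*(10 + 71) - 6644 = 2*71*81 - 6644 = 11502 - 6644 = 4858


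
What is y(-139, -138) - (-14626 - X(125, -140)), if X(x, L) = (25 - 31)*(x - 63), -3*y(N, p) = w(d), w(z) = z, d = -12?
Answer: 14258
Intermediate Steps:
y(N, p) = 4 (y(N, p) = -1/3*(-12) = 4)
X(x, L) = 378 - 6*x (X(x, L) = -6*(-63 + x) = 378 - 6*x)
y(-139, -138) - (-14626 - X(125, -140)) = 4 - (-14626 - (378 - 6*125)) = 4 - (-14626 - (378 - 750)) = 4 - (-14626 - 1*(-372)) = 4 - (-14626 + 372) = 4 - 1*(-14254) = 4 + 14254 = 14258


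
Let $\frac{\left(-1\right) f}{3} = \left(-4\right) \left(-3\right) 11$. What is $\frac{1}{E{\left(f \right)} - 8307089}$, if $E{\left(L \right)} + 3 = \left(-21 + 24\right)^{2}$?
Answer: $- \frac{1}{8307083} \approx -1.2038 \cdot 10^{-7}$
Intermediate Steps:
$f = -396$ ($f = - 3 \left(-4\right) \left(-3\right) 11 = - 3 \cdot 12 \cdot 11 = \left(-3\right) 132 = -396$)
$E{\left(L \right)} = 6$ ($E{\left(L \right)} = -3 + \left(-21 + 24\right)^{2} = -3 + 3^{2} = -3 + 9 = 6$)
$\frac{1}{E{\left(f \right)} - 8307089} = \frac{1}{6 - 8307089} = \frac{1}{-8307083} = - \frac{1}{8307083}$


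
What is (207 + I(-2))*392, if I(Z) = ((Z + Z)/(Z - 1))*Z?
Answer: 240296/3 ≈ 80099.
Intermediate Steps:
I(Z) = 2*Z²/(-1 + Z) (I(Z) = ((2*Z)/(-1 + Z))*Z = (2*Z/(-1 + Z))*Z = 2*Z²/(-1 + Z))
(207 + I(-2))*392 = (207 + 2*(-2)²/(-1 - 2))*392 = (207 + 2*4/(-3))*392 = (207 + 2*4*(-⅓))*392 = (207 - 8/3)*392 = (613/3)*392 = 240296/3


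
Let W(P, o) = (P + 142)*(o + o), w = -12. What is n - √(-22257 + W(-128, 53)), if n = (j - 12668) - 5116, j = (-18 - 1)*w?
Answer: -17556 - I*√20773 ≈ -17556.0 - 144.13*I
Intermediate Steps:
j = 228 (j = (-18 - 1)*(-12) = -19*(-12) = 228)
W(P, o) = 2*o*(142 + P) (W(P, o) = (142 + P)*(2*o) = 2*o*(142 + P))
n = -17556 (n = (228 - 12668) - 5116 = -12440 - 5116 = -17556)
n - √(-22257 + W(-128, 53)) = -17556 - √(-22257 + 2*53*(142 - 128)) = -17556 - √(-22257 + 2*53*14) = -17556 - √(-22257 + 1484) = -17556 - √(-20773) = -17556 - I*√20773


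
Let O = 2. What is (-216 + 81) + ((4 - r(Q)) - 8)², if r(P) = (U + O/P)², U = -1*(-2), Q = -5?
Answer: -57479/625 ≈ -91.966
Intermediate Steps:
U = 2
r(P) = (2 + 2/P)²
(-216 + 81) + ((4 - r(Q)) - 8)² = (-216 + 81) + ((4 - 4*(1 - 5)²/(-5)²) - 8)² = -135 + ((4 - 4*(-4)²/25) - 8)² = -135 + ((4 - 4*16/25) - 8)² = -135 + ((4 - 1*64/25) - 8)² = -135 + ((4 - 64/25) - 8)² = -135 + (36/25 - 8)² = -135 + (-164/25)² = -135 + 26896/625 = -57479/625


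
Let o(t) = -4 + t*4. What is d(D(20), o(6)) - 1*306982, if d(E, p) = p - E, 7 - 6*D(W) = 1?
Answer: -306963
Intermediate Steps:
D(W) = 1 (D(W) = 7/6 - 1/6*1 = 7/6 - 1/6 = 1)
o(t) = -4 + 4*t
d(D(20), o(6)) - 1*306982 = ((-4 + 4*6) - 1*1) - 1*306982 = ((-4 + 24) - 1) - 306982 = (20 - 1) - 306982 = 19 - 306982 = -306963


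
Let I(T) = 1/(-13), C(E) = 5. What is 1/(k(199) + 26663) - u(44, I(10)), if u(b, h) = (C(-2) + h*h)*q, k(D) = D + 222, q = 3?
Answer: -68739023/4577196 ≈ -15.018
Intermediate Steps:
I(T) = -1/13
k(D) = 222 + D
u(b, h) = 15 + 3*h² (u(b, h) = (5 + h*h)*3 = (5 + h²)*3 = 15 + 3*h²)
1/(k(199) + 26663) - u(44, I(10)) = 1/((222 + 199) + 26663) - (15 + 3*(-1/13)²) = 1/(421 + 26663) - (15 + 3*(1/169)) = 1/27084 - (15 + 3/169) = 1/27084 - 1*2538/169 = 1/27084 - 2538/169 = -68739023/4577196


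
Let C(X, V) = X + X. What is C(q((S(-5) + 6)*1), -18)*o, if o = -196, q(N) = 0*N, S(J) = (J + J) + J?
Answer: 0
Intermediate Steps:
S(J) = 3*J (S(J) = 2*J + J = 3*J)
q(N) = 0
C(X, V) = 2*X
C(q((S(-5) + 6)*1), -18)*o = (2*0)*(-196) = 0*(-196) = 0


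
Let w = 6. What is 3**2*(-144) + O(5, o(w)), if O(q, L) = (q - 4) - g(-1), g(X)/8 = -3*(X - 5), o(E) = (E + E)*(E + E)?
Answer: -1439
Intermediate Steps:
o(E) = 4*E**2 (o(E) = (2*E)*(2*E) = 4*E**2)
g(X) = 120 - 24*X (g(X) = 8*(-3*(X - 5)) = 8*(-3*(-5 + X)) = 8*(15 - 3*X) = 120 - 24*X)
O(q, L) = -148 + q (O(q, L) = (q - 4) - (120 - 24*(-1)) = (-4 + q) - (120 + 24) = (-4 + q) - 1*144 = (-4 + q) - 144 = -148 + q)
3**2*(-144) + O(5, o(w)) = 3**2*(-144) + (-148 + 5) = 9*(-144) - 143 = -1296 - 143 = -1439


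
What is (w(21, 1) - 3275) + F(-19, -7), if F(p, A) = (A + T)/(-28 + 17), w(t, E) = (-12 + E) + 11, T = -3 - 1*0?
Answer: -36015/11 ≈ -3274.1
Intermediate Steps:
T = -3 (T = -3 + 0 = -3)
w(t, E) = -1 + E
F(p, A) = 3/11 - A/11 (F(p, A) = (A - 3)/(-28 + 17) = (-3 + A)/(-11) = (-3 + A)*(-1/11) = 3/11 - A/11)
(w(21, 1) - 3275) + F(-19, -7) = ((-1 + 1) - 3275) + (3/11 - 1/11*(-7)) = (0 - 3275) + (3/11 + 7/11) = -3275 + 10/11 = -36015/11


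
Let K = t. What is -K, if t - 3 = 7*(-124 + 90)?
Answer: 235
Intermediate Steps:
t = -235 (t = 3 + 7*(-124 + 90) = 3 + 7*(-34) = 3 - 238 = -235)
K = -235
-K = -1*(-235) = 235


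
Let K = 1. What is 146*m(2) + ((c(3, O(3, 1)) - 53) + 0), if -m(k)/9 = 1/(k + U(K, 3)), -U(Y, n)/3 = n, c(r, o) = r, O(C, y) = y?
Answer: 964/7 ≈ 137.71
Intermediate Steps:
U(Y, n) = -3*n
m(k) = -9/(-9 + k) (m(k) = -9/(k - 3*3) = -9/(k - 9) = -9/(-9 + k))
146*m(2) + ((c(3, O(3, 1)) - 53) + 0) = 146*(-9/(-9 + 2)) + ((3 - 53) + 0) = 146*(-9/(-7)) + (-50 + 0) = 146*(-9*(-⅐)) - 50 = 146*(9/7) - 50 = 1314/7 - 50 = 964/7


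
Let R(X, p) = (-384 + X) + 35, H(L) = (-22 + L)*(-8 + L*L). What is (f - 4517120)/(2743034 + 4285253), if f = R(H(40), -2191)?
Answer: -641259/1004041 ≈ -0.63868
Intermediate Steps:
H(L) = (-22 + L)*(-8 + L²)
R(X, p) = -349 + X
f = 28307 (f = -349 + (176 + 40³ - 22*40² - 8*40) = -349 + (176 + 64000 - 22*1600 - 320) = -349 + (176 + 64000 - 35200 - 320) = -349 + 28656 = 28307)
(f - 4517120)/(2743034 + 4285253) = (28307 - 4517120)/(2743034 + 4285253) = -4488813/7028287 = -4488813*1/7028287 = -641259/1004041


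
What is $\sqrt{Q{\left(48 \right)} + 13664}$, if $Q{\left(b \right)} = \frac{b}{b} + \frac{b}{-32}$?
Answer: $\frac{\sqrt{54654}}{2} \approx 116.89$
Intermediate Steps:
$Q{\left(b \right)} = 1 - \frac{b}{32}$ ($Q{\left(b \right)} = 1 + b \left(- \frac{1}{32}\right) = 1 - \frac{b}{32}$)
$\sqrt{Q{\left(48 \right)} + 13664} = \sqrt{\left(1 - \frac{3}{2}\right) + 13664} = \sqrt{- \frac{1}{2} + 13664} = \sqrt{\frac{27327}{2}} = \frac{\sqrt{54654}}{2}$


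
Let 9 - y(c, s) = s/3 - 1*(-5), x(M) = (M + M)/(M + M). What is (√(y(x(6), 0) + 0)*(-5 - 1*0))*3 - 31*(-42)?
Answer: 1272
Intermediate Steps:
x(M) = 1 (x(M) = (2*M)/((2*M)) = (2*M)*(1/(2*M)) = 1)
y(c, s) = 4 - s/3 (y(c, s) = 9 - (s/3 - 1*(-5)) = 9 - (s*(⅓) + 5) = 9 - (s/3 + 5) = 9 - (5 + s/3) = 9 + (-5 - s/3) = 4 - s/3)
(√(y(x(6), 0) + 0)*(-5 - 1*0))*3 - 31*(-42) = (√((4 - ⅓*0) + 0)*(-5 - 1*0))*3 - 31*(-42) = (√((4 + 0) + 0)*(-5 + 0))*3 + 1302 = (√(4 + 0)*(-5))*3 + 1302 = (√4*(-5))*3 + 1302 = (2*(-5))*3 + 1302 = -10*3 + 1302 = -30 + 1302 = 1272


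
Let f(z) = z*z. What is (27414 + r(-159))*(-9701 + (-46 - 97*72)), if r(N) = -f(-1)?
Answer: -458646903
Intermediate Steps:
f(z) = z²
r(N) = -1 (r(N) = -1*(-1)² = -1*1 = -1)
(27414 + r(-159))*(-9701 + (-46 - 97*72)) = (27414 - 1)*(-9701 + (-46 - 97*72)) = 27413*(-9701 + (-46 - 6984)) = 27413*(-9701 - 7030) = 27413*(-16731) = -458646903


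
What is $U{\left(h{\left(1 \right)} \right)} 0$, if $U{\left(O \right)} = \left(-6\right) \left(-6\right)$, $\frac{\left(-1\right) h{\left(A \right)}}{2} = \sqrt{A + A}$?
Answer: $0$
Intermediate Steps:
$h{\left(A \right)} = - 2 \sqrt{2} \sqrt{A}$ ($h{\left(A \right)} = - 2 \sqrt{A + A} = - 2 \sqrt{2 A} = - 2 \sqrt{2} \sqrt{A}$)
$U{\left(O \right)} = 36$
$U{\left(h{\left(1 \right)} \right)} 0 = 36 \cdot 0 = 0$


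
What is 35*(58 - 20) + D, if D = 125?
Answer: 1455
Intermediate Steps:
35*(58 - 20) + D = 35*(58 - 20) + 125 = 35*38 + 125 = 1330 + 125 = 1455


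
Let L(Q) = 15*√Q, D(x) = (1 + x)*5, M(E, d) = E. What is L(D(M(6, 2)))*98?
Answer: 1470*√35 ≈ 8696.6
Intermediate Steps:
D(x) = 5 + 5*x
L(D(M(6, 2)))*98 = (15*√(5 + 5*6))*98 = (15*√(5 + 30))*98 = (15*√35)*98 = 1470*√35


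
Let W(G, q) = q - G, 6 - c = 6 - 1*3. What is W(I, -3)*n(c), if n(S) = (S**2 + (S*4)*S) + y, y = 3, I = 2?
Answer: -240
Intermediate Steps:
c = 3 (c = 6 - (6 - 1*3) = 6 - (6 - 3) = 6 - 1*3 = 6 - 3 = 3)
n(S) = 3 + 5*S**2 (n(S) = (S**2 + (S*4)*S) + 3 = (S**2 + (4*S)*S) + 3 = (S**2 + 4*S**2) + 3 = 5*S**2 + 3 = 3 + 5*S**2)
W(I, -3)*n(c) = (-3 - 1*2)*(3 + 5*3**2) = (-3 - 2)*(3 + 5*9) = -5*(3 + 45) = -5*48 = -240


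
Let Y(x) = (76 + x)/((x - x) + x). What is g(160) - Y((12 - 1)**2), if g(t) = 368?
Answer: 44331/121 ≈ 366.37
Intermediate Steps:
Y(x) = (76 + x)/x (Y(x) = (76 + x)/(0 + x) = (76 + x)/x)
g(160) - Y((12 - 1)**2) = 368 - (76 + (12 - 1)**2)/((12 - 1)**2) = 368 - (76 + 11**2)/(11**2) = 368 - (76 + 121)/121 = 368 - 197/121 = 44331/121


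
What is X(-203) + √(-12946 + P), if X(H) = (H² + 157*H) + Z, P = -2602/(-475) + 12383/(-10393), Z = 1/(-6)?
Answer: 56027/6 + I*√34947301537283/51965 ≈ 9337.8 + 113.76*I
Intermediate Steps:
Z = -⅙ ≈ -0.16667
P = 1113719/259825 (P = -2602*(-1/475) + 12383*(-1/10393) = 2602/475 - 12383/10393 = 1113719/259825 ≈ 4.2864)
X(H) = -⅙ + H² + 157*H (X(H) = (H² + 157*H) - ⅙ = -⅙ + H² + 157*H)
X(-203) + √(-12946 + P) = (-⅙ + (-203)² + 157*(-203)) + √(-12946 + 1113719/259825) = (-⅙ + 41209 - 31871) + √(-3362580731/259825) = 56027/6 + I*√34947301537283/51965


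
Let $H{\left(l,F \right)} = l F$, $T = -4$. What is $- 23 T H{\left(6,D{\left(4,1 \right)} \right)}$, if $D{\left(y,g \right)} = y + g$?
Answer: $2760$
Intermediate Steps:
$D{\left(y,g \right)} = g + y$
$H{\left(l,F \right)} = F l$
$- 23 T H{\left(6,D{\left(4,1 \right)} \right)} = \left(-23\right) \left(-4\right) \left(1 + 4\right) 6 = 92 \cdot 5 \cdot 6 = 92 \cdot 30 = 2760$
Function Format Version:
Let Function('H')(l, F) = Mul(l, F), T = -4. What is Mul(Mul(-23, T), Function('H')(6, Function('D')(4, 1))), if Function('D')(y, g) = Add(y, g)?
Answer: 2760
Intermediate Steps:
Function('D')(y, g) = Add(g, y)
Function('H')(l, F) = Mul(F, l)
Mul(Mul(-23, T), Function('H')(6, Function('D')(4, 1))) = Mul(Mul(-23, -4), Mul(Add(1, 4), 6)) = Mul(92, Mul(5, 6)) = Mul(92, 30) = 2760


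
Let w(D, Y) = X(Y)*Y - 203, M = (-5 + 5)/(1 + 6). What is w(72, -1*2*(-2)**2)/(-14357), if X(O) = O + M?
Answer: 139/14357 ≈ 0.0096817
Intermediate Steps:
M = 0 (M = 0/7 = 0*(1/7) = 0)
X(O) = O (X(O) = O + 0 = O)
w(D, Y) = -203 + Y**2 (w(D, Y) = Y*Y - 203 = Y**2 - 203 = -203 + Y**2)
w(72, -1*2*(-2)**2)/(-14357) = (-203 + (-1*2*(-2)**2)**2)/(-14357) = (-203 + (-2*4)**2)*(-1/14357) = (-203 + (-8)**2)*(-1/14357) = (-203 + 64)*(-1/14357) = -139*(-1/14357) = 139/14357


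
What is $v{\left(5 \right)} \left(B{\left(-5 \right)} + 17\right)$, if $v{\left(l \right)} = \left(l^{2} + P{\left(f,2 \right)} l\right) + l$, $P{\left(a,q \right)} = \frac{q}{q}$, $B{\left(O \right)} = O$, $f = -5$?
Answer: $420$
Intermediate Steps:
$P{\left(a,q \right)} = 1$
$v{\left(l \right)} = l^{2} + 2 l$ ($v{\left(l \right)} = \left(l^{2} + 1 l\right) + l = \left(l^{2} + l\right) + l = \left(l + l^{2}\right) + l = l^{2} + 2 l$)
$v{\left(5 \right)} \left(B{\left(-5 \right)} + 17\right) = 5 \left(2 + 5\right) \left(-5 + 17\right) = 5 \cdot 7 \cdot 12 = 35 \cdot 12 = 420$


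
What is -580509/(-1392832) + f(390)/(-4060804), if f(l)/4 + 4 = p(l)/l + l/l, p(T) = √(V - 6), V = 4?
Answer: 589337495805/1414004439232 - I*√2/395928390 ≈ 0.41679 - 3.5719e-9*I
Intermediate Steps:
p(T) = I*√2 (p(T) = √(4 - 6) = √(-2) = I*√2)
f(l) = -12 + 4*I*√2/l (f(l) = -16 + 4*((I*√2)/l + l/l) = -16 + 4*(I*√2/l + 1) = -16 + 4*(1 + I*√2/l) = -16 + (4 + 4*I*√2/l) = -12 + 4*I*√2/l)
-580509/(-1392832) + f(390)/(-4060804) = -580509/(-1392832) + (-12 + 4*I*√2/390)/(-4060804) = -580509*(-1/1392832) + (-12 + 4*I*√2*(1/390))*(-1/4060804) = 580509/1392832 + (-12 + 2*I*√2/195)*(-1/4060804) = 580509/1392832 + (3/1015201 - I*√2/395928390) = 589337495805/1414004439232 - I*√2/395928390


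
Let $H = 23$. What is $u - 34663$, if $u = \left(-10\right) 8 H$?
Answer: $-36503$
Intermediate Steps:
$u = -1840$ ($u = \left(-10\right) 8 \cdot 23 = \left(-80\right) 23 = -1840$)
$u - 34663 = -1840 - 34663 = -36503$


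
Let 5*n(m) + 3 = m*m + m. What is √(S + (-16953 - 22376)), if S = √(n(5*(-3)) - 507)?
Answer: √(-983225 + 10*I*√2910)/5 ≈ 0.054403 + 198.32*I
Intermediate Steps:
n(m) = -⅗ + m/5 + m²/5 (n(m) = -⅗ + (m*m + m)/5 = -⅗ + (m² + m)/5 = -⅗ + (m + m²)/5 = -⅗ + (m/5 + m²/5) = -⅗ + m/5 + m²/5)
S = 2*I*√2910/5 (S = √((-⅗ + (5*(-3))/5 + (5*(-3))²/5) - 507) = √((-⅗ + (⅕)*(-15) + (⅕)*(-15)²) - 507) = √((-⅗ - 3 + (⅕)*225) - 507) = √((-⅗ - 3 + 45) - 507) = √(207/5 - 507) = √(-2328/5) = 2*I*√2910/5 ≈ 21.578*I)
√(S + (-16953 - 22376)) = √(2*I*√2910/5 + (-16953 - 22376)) = √(2*I*√2910/5 - 39329) = √(-39329 + 2*I*√2910/5)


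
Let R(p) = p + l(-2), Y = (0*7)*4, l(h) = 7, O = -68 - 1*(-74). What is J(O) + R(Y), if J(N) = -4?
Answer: 3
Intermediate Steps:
O = 6 (O = -68 + 74 = 6)
Y = 0 (Y = 0*4 = 0)
R(p) = 7 + p (R(p) = p + 7 = 7 + p)
J(O) + R(Y) = -4 + (7 + 0) = -4 + 7 = 3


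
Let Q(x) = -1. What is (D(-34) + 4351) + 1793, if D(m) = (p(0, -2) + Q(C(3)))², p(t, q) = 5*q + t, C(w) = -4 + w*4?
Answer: 6265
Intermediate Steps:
C(w) = -4 + 4*w
p(t, q) = t + 5*q
D(m) = 121 (D(m) = ((0 + 5*(-2)) - 1)² = ((0 - 10) - 1)² = (-10 - 1)² = (-11)² = 121)
(D(-34) + 4351) + 1793 = (121 + 4351) + 1793 = 4472 + 1793 = 6265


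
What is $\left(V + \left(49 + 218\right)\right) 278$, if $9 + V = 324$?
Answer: $161796$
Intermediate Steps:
$V = 315$ ($V = -9 + 324 = 315$)
$\left(V + \left(49 + 218\right)\right) 278 = \left(315 + \left(49 + 218\right)\right) 278 = \left(315 + 267\right) 278 = 582 \cdot 278 = 161796$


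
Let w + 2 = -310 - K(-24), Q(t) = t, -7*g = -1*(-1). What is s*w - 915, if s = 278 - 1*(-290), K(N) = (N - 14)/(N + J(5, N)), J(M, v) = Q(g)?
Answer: -30255227/169 ≈ -1.7903e+5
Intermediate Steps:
g = -1/7 (g = -(-1)*(-1)/7 = -1/7*1 = -1/7 ≈ -0.14286)
J(M, v) = -1/7
K(N) = (-14 + N)/(-1/7 + N) (K(N) = (N - 14)/(N - 1/7) = (-14 + N)/(-1/7 + N))
s = 568 (s = 278 + 290 = 568)
w = -52994/169 (w = -2 + (-310 - 7*(-14 - 24)/(-1 + 7*(-24))) = -2 + (-310 - 7*(-38)/(-1 - 168)) = -2 + (-310 - 7*(-38)/(-169)) = -2 + (-310 - 7*(-1)*(-38)/169) = -2 + (-310 - 1*266/169) = -2 + (-310 - 266/169) = -2 - 52656/169 = -52994/169 ≈ -313.57)
s*w - 915 = 568*(-52994/169) - 915 = -30100592/169 - 915 = -30255227/169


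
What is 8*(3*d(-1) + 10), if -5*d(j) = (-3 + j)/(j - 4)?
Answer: 1904/25 ≈ 76.160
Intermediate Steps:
d(j) = -(-3 + j)/(5*(-4 + j)) (d(j) = -(-3 + j)/(5*(j - 4)) = -(-3 + j)/(5*(-4 + j)))
8*(3*d(-1) + 10) = 8*(3*((3 - 1*(-1))/(5*(-4 - 1))) + 10) = 8*(3*((1/5)*(3 + 1)/(-5)) + 10) = 8*(3*((1/5)*(-1/5)*4) + 10) = 8*(3*(-4/25) + 10) = 8*(-12/25 + 10) = 8*(238/25) = 1904/25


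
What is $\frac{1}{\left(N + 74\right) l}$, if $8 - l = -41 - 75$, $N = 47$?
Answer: $\frac{1}{15004} \approx 6.6649 \cdot 10^{-5}$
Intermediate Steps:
$l = 124$ ($l = 8 - \left(-41 - 75\right) = 8 - -116 = 8 + 116 = 124$)
$\frac{1}{\left(N + 74\right) l} = \frac{1}{\left(47 + 74\right) 124} = \frac{1}{121 \cdot 124} = \frac{1}{15004}$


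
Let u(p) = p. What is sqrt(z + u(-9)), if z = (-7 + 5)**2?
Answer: I*sqrt(5) ≈ 2.2361*I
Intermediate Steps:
z = 4 (z = (-2)**2 = 4)
sqrt(z + u(-9)) = sqrt(4 - 9) = sqrt(-5) = I*sqrt(5)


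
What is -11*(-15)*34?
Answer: 5610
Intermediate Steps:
-11*(-15)*34 = 165*34 = 5610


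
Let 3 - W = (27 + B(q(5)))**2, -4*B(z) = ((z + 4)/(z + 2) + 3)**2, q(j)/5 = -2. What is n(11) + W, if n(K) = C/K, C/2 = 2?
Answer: -24697547/45056 ≈ -548.15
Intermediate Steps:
C = 4 (C = 2*2 = 4)
q(j) = -10 (q(j) = 5*(-2) = -10)
B(z) = -(3 + (4 + z)/(2 + z))**2/4 (B(z) = -((z + 4)/(z + 2) + 3)**2/4 = -((4 + z)/(2 + z) + 3)**2/4 = -(3 + (4 + z)/(2 + z))**2/4)
W = -2246721/4096 (W = 3 - (27 - (5 + 2*(-10))**2/(2 - 10)**2)**2 = 3 - (27 - 1*(5 - 20)**2/(-8)**2)**2 = 3 - (27 - 1*1/64*(-15)**2)**2 = 3 - (27 - 1*1/64*225)**2 = 3 - (27 - 225/64)**2 = 3 - (1503/64)**2 = 3 - 1*2259009/4096 = 3 - 2259009/4096 = -2246721/4096 ≈ -548.52)
n(K) = 4/K
n(11) + W = 4/11 - 2246721/4096 = -24697547/45056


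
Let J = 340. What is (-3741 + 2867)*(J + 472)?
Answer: -709688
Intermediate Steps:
(-3741 + 2867)*(J + 472) = (-3741 + 2867)*(340 + 472) = -874*812 = -709688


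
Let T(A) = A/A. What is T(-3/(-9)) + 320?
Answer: 321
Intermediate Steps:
T(A) = 1
T(-3/(-9)) + 320 = 1 + 320 = 321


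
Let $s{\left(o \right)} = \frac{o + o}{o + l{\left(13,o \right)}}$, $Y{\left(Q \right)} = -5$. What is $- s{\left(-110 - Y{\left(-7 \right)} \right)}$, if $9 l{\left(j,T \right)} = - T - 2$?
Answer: $- \frac{945}{421} \approx -2.2447$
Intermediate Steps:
$l{\left(j,T \right)} = - \frac{2}{9} - \frac{T}{9}$ ($l{\left(j,T \right)} = \frac{- T - 2}{9} = \frac{-2 - T}{9} = - \frac{2}{9} - \frac{T}{9}$)
$s{\left(o \right)} = \frac{2 o}{- \frac{2}{9} + \frac{8 o}{9}}$ ($s{\left(o \right)} = \frac{o + o}{o - \left(\frac{2}{9} + \frac{o}{9}\right)} = \frac{2 o}{- \frac{2}{9} + \frac{8 o}{9}}$)
$- s{\left(-110 - Y{\left(-7 \right)} \right)} = - \frac{9 \left(-110 - -5\right)}{-1 + 4 \left(-110 - -5\right)} = - \frac{9 \left(-110 + 5\right)}{-1 + 4 \left(-110 + 5\right)} = - \frac{9 \left(-105\right)}{-1 + 4 \left(-105\right)} = - \frac{9 \left(-105\right)}{-1 - 420} = - \frac{9 \left(-105\right)}{-421} = - \frac{9 \left(-105\right) \left(-1\right)}{421} = \left(-1\right) \frac{945}{421} = - \frac{945}{421}$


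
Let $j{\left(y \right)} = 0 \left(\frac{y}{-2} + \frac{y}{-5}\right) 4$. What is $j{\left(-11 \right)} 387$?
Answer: $0$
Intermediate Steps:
$j{\left(y \right)} = 0$ ($j{\left(y \right)} = 0 \left(y \left(- \frac{1}{2}\right) + y \left(- \frac{1}{5}\right)\right) 4 = 0 \left(- \frac{y}{2} - \frac{y}{5}\right) 4 = 0 \left(- \frac{7 y}{10}\right) 4 = 0 \cdot 4 = 0$)
$j{\left(-11 \right)} 387 = 0 \cdot 387 = 0$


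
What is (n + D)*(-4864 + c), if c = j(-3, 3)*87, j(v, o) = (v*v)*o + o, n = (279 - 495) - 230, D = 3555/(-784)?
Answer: 8124037/8 ≈ 1.0155e+6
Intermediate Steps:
D = -3555/784 (D = 3555*(-1/784) = -3555/784 ≈ -4.5344)
n = -446 (n = -216 - 230 = -446)
j(v, o) = o + o*v² (j(v, o) = v²*o + o = o*v² + o = o + o*v²)
c = 2610 (c = (3*(1 + (-3)²))*87 = (3*(1 + 9))*87 = (3*10)*87 = 30*87 = 2610)
(n + D)*(-4864 + c) = (-446 - 3555/784)*(-4864 + 2610) = -353219/784*(-2254) = 8124037/8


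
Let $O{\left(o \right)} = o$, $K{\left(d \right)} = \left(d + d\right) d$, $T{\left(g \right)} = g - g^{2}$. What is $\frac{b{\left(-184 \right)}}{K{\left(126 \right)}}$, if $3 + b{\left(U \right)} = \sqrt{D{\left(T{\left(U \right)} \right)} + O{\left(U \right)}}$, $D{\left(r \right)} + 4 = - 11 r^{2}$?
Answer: $- \frac{1}{10584} + \frac{i \sqrt{3186484447}}{15876} \approx -9.4482 \cdot 10^{-5} + 3.5556 i$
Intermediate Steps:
$K{\left(d \right)} = 2 d^{2}$ ($K{\left(d \right)} = 2 d d = 2 d^{2}$)
$D{\left(r \right)} = -4 - 11 r^{2}$
$b{\left(U \right)} = -3 + \sqrt{-4 + U - 11 U^{2} \left(1 - U\right)^{2}}$ ($b{\left(U \right)} = -3 + \sqrt{\left(-4 - 11 \left(U \left(1 - U\right)\right)^{2}\right) + U} = -3 + \sqrt{\left(-4 - 11 U^{2} \left(1 - U\right)^{2}\right) + U} = -3 + \sqrt{-4 + U - 11 U^{2} \left(1 - U\right)^{2}}$)
$\frac{b{\left(-184 \right)}}{K{\left(126 \right)}} = \frac{-3 + \sqrt{-4 - 184 - 11 \left(-184\right)^{2} \left(1 - -184\right)^{2}}}{2 \cdot 126^{2}} = \frac{-3 + \sqrt{-4 - 184 - 372416 \left(1 + 184\right)^{2}}}{2 \cdot 15876} = \frac{-3 + \sqrt{-4 - 184 - 372416 \cdot 185^{2}}}{31752} = \left(-3 + \sqrt{-4 - 184 - 372416 \cdot 34225}\right) \frac{1}{31752} = \left(-3 + \sqrt{-4 - 184 - 12745937600}\right) \frac{1}{31752} = \left(-3 + \sqrt{-12745937788}\right) \frac{1}{31752} = \left(-3 + 2 i \sqrt{3186484447}\right) \frac{1}{31752} = - \frac{1}{10584} + \frac{i \sqrt{3186484447}}{15876}$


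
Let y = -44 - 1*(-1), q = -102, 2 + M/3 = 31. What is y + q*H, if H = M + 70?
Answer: -16057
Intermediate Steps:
M = 87 (M = -6 + 3*31 = -6 + 93 = 87)
H = 157 (H = 87 + 70 = 157)
y = -43 (y = -44 + 1 = -43)
y + q*H = -43 - 102*157 = -43 - 16014 = -16057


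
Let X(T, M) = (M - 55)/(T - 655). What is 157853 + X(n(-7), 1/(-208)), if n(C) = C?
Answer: 21735738129/137696 ≈ 1.5785e+5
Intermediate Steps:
X(T, M) = (-55 + M)/(-655 + T)
157853 + X(n(-7), 1/(-208)) = 157853 + (-55 + 1/(-208))/(-655 - 7) = 157853 + (-55 - 1/208)/(-662) = 157853 - 1/662*(-11441/208) = 157853 + 11441/137696 = 21735738129/137696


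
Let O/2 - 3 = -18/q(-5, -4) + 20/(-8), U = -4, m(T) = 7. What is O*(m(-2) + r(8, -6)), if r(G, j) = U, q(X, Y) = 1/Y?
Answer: 435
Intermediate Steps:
r(G, j) = -4
O = 145 (O = 6 + 2*(-18/(1/(-4)) + 20/(-8)) = 6 + 2*(-18/(-¼) + 20*(-⅛)) = 6 + 2*(-18*(-4) - 5/2) = 6 + 2*(72 - 5/2) = 6 + 2*(139/2) = 6 + 139 = 145)
O*(m(-2) + r(8, -6)) = 145*(7 - 4) = 145*3 = 435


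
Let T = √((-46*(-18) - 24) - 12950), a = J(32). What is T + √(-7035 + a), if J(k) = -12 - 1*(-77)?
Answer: I*(√6970 + √12146) ≈ 193.7*I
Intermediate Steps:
J(k) = 65 (J(k) = -12 + 77 = 65)
a = 65
T = I*√12146 (T = √((828 - 24) - 12950) = √(804 - 12950) = √(-12146) = I*√12146 ≈ 110.21*I)
T + √(-7035 + a) = I*√12146 + √(-7035 + 65) = I*√12146 + √(-6970) = I*√12146 + I*√6970 = I*√6970 + I*√12146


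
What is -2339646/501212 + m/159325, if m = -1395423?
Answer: -536083425813/39927800950 ≈ -13.426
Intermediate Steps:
-2339646/501212 + m/159325 = -2339646/501212 - 1395423/159325 = -2339646*1/501212 - 1395423*1/159325 = -1169823/250606 - 1395423/159325 = -536083425813/39927800950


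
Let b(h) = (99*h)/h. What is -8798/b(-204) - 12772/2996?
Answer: -6905809/74151 ≈ -93.132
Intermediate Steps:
b(h) = 99
-8798/b(-204) - 12772/2996 = -8798/99 - 12772/2996 = -8798*1/99 - 12772*1/2996 = -8798/99 - 3193/749 = -6905809/74151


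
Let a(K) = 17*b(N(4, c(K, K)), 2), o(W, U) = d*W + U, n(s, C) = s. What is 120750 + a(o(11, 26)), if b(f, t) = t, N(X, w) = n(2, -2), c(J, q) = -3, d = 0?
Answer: 120784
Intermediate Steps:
N(X, w) = 2
o(W, U) = U (o(W, U) = 0*W + U = 0 + U = U)
a(K) = 34 (a(K) = 17*2 = 34)
120750 + a(o(11, 26)) = 120750 + 34 = 120784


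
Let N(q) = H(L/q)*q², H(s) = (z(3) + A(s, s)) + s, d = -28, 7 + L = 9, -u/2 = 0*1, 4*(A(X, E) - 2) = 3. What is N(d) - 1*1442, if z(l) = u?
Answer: 658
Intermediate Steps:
A(X, E) = 11/4 (A(X, E) = 2 + (¼)*3 = 2 + ¾ = 11/4)
u = 0 (u = -0 = -2*0 = 0)
z(l) = 0
L = 2 (L = -7 + 9 = 2)
H(s) = 11/4 + s (H(s) = (0 + 11/4) + s = 11/4 + s)
N(q) = q²*(11/4 + 2/q) (N(q) = (11/4 + 2/q)*q² = q²*(11/4 + 2/q))
N(d) - 1*1442 = (¼)*(-28)*(8 + 11*(-28)) - 1*1442 = (¼)*(-28)*(8 - 308) - 1442 = (¼)*(-28)*(-300) - 1442 = 2100 - 1442 = 658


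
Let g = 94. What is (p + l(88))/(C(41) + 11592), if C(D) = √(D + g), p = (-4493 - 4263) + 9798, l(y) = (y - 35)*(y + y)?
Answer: 13356560/14930481 - 10370*√15/44791443 ≈ 0.89369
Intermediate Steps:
l(y) = 2*y*(-35 + y) (l(y) = (-35 + y)*(2*y) = 2*y*(-35 + y))
p = 1042 (p = -8756 + 9798 = 1042)
C(D) = √(94 + D) (C(D) = √(D + 94) = √(94 + D))
(p + l(88))/(C(41) + 11592) = (1042 + 2*88*(-35 + 88))/(√(94 + 41) + 11592) = (1042 + 2*88*53)/(√135 + 11592) = (1042 + 9328)/(3*√15 + 11592) = 10370/(11592 + 3*√15)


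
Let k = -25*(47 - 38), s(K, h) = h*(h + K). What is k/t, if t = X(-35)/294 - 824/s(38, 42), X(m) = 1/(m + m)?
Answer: 1157625/1262 ≈ 917.29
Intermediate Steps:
X(m) = 1/(2*m)
s(K, h) = h*(K + h)
t = -1262/5145 (t = ((½)/(-35))/294 - 824*1/(42*(38 + 42)) = ((½)*(-1/35))*(1/294) - 824/(42*80) = -1/70*1/294 - 824/3360 = -1/20580 - 824*1/3360 = -1/20580 - 103/420 = -1262/5145 ≈ -0.24529)
k = -225 (k = -25*9 = -225)
k/t = -225/(-1262/5145) = -225*(-5145/1262) = 1157625/1262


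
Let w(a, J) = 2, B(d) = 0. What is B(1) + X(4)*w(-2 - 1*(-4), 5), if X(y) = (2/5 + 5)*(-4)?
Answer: -216/5 ≈ -43.200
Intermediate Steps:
X(y) = -108/5 (X(y) = (2*(⅕) + 5)*(-4) = (⅖ + 5)*(-4) = (27/5)*(-4) = -108/5)
B(1) + X(4)*w(-2 - 1*(-4), 5) = 0 - 108/5*2 = 0 - 216/5 = -216/5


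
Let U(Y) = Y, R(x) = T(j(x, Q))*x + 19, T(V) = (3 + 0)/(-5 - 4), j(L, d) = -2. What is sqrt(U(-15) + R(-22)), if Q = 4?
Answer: sqrt(102)/3 ≈ 3.3665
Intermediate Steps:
T(V) = -1/3 (T(V) = 3/(-9) = 3*(-1/9) = -1/3)
R(x) = 19 - x/3 (R(x) = -x/3 + 19 = 19 - x/3)
sqrt(U(-15) + R(-22)) = sqrt(-15 + (19 - 1/3*(-22))) = sqrt(-15 + (19 + 22/3)) = sqrt(-15 + 79/3) = sqrt(34/3) = sqrt(102)/3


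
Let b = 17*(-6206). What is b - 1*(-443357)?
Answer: 337855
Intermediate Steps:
b = -105502
b - 1*(-443357) = -105502 - 1*(-443357) = -105502 + 443357 = 337855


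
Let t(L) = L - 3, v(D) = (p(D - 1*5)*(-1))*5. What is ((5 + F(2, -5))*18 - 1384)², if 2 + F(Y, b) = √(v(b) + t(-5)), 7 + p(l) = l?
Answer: 1793848 - 47880*√77 ≈ 1.3737e+6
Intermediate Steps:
p(l) = -7 + l
v(D) = 60 - 5*D (v(D) = ((-7 + (D - 1*5))*(-1))*5 = ((-7 + (D - 5))*(-1))*5 = ((-7 + (-5 + D))*(-1))*5 = ((-12 + D)*(-1))*5 = (12 - D)*5 = 60 - 5*D)
t(L) = -3 + L
F(Y, b) = -2 + √(52 - 5*b) (F(Y, b) = -2 + √((60 - 5*b) + (-3 - 5)) = -2 + √((60 - 5*b) - 8) = -2 + √(52 - 5*b))
((5 + F(2, -5))*18 - 1384)² = ((5 + (-2 + √(52 - 5*(-5))))*18 - 1384)² = ((5 + (-2 + √(52 + 25)))*18 - 1384)² = ((5 + (-2 + √77))*18 - 1384)² = ((3 + √77)*18 - 1384)² = ((54 + 18*√77) - 1384)² = (-1330 + 18*√77)²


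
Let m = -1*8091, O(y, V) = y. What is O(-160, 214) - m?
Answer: 7931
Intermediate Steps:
m = -8091
O(-160, 214) - m = -160 - 1*(-8091) = -160 + 8091 = 7931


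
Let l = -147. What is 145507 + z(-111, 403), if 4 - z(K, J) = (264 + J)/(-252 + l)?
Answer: 58059556/399 ≈ 1.4551e+5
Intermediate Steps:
z(K, J) = 620/133 + J/399 (z(K, J) = 4 - (264 + J)/(-252 - 147) = 4 - (264 + J)/(-399) = 4 - (264 + J)*(-1)/399 = 4 - (-88/133 - J/399) = 4 + (88/133 + J/399) = 620/133 + J/399)
145507 + z(-111, 403) = 145507 + (620/133 + (1/399)*403) = 145507 + (620/133 + 403/399) = 145507 + 2263/399 = 58059556/399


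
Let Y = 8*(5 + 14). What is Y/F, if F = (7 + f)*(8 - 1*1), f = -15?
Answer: -19/7 ≈ -2.7143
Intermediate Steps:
Y = 152 (Y = 8*19 = 152)
F = -56 (F = (7 - 15)*(8 - 1*1) = -8*(8 - 1) = -8*7 = -56)
Y/F = 152/(-56) = 152*(-1/56) = -19/7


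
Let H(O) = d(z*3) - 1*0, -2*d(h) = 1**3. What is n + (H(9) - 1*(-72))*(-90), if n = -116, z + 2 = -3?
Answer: -6551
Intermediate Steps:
z = -5 (z = -2 - 3 = -5)
d(h) = -1/2 (d(h) = -1/2*1**3 = -1/2*1 = -1/2)
H(O) = -1/2 (H(O) = -1/2 - 1*0 = -1/2 + 0 = -1/2)
n + (H(9) - 1*(-72))*(-90) = -116 + (-1/2 - 1*(-72))*(-90) = -116 + (-1/2 + 72)*(-90) = -116 + (143/2)*(-90) = -116 - 6435 = -6551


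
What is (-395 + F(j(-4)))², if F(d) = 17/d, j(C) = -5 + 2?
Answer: 1444804/9 ≈ 1.6053e+5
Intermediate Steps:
j(C) = -3
(-395 + F(j(-4)))² = (-395 + 17/(-3))² = (-395 + 17*(-⅓))² = (-395 - 17/3)² = (-1202/3)² = 1444804/9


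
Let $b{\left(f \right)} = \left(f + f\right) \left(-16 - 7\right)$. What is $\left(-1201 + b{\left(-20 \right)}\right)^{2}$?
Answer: $78961$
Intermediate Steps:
$b{\left(f \right)} = - 46 f$ ($b{\left(f \right)} = 2 f \left(-23\right) = - 46 f$)
$\left(-1201 + b{\left(-20 \right)}\right)^{2} = \left(-1201 - -920\right)^{2} = \left(-1201 + 920\right)^{2} = \left(-281\right)^{2} = 78961$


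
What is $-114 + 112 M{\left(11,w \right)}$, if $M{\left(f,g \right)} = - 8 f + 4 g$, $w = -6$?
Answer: $-12658$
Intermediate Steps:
$-114 + 112 M{\left(11,w \right)} = -114 + 112 \left(\left(-8\right) 11 + 4 \left(-6\right)\right) = -114 + 112 \left(-88 - 24\right) = -114 + 112 \left(-112\right) = -114 - 12544 = -12658$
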